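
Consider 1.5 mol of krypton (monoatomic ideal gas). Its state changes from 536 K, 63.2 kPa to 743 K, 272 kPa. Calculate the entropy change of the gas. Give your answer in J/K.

ΔS = -8.02 J/K

ΔS = nC_p ln(T₂/T₁) − nR ln(P₂/P₁), with C_p = 5R/2 = 20.79 J mol⁻¹ K⁻¹ for a monoatomic ideal gas.
ΔS = 1.5 × [20.79 × ln(743/536) − 8.314 × ln(272/63.2)] = -8.02 J/K.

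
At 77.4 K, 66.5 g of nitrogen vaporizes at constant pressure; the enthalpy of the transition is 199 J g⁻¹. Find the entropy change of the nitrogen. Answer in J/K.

Heat absorbed by the substance: Q = mL = 66.5 × 199 = 13233.5 J.
At constant T, ΔS = Q_rev/T = 13233.5 / 77.4 = 171 J/K.

ΔS = 171 J/K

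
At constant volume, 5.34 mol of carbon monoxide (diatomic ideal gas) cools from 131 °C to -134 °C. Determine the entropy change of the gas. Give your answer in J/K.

ΔS = -118 J/K

In kelvin: T₁ = 404.15 K, T₂ = 139.15 K. At constant volume, ΔS = nC_V ln(T₂/T₁) with C_V = 5R/2 = 20.79 J mol⁻¹ K⁻¹.
ΔS = 5.34 × 20.79 × ln(139.15/404.15) = -118 J/K.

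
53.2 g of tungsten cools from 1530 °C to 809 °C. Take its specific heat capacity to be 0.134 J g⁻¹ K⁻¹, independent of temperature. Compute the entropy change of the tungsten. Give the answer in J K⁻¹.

ΔS = -3.64 J/K

In kelvin: T₁ = 1803.15 K, T₂ = 1082.15 K. ΔS = ∫dQ_rev/T = m c ln(T₂/T₁) = 53.2 × 0.134 × ln(1082.15/1803.15) = -3.64 J/K.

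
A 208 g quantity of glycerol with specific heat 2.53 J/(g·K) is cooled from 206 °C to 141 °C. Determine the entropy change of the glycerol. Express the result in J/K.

In kelvin: T₁ = 479.15 K, T₂ = 414.15 K. ΔS = ∫dQ_rev/T = m c ln(T₂/T₁) = 208 × 2.53 × ln(414.15/479.15) = -76.7 J/K.

ΔS = -76.7 J/K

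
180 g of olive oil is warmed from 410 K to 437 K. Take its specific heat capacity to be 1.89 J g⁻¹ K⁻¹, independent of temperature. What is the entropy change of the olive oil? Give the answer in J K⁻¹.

ΔS = 21.7 J/K

ΔS = ∫dQ_rev/T = m c ln(T₂/T₁) = 180 × 1.89 × ln(437/410) = 21.7 J/K.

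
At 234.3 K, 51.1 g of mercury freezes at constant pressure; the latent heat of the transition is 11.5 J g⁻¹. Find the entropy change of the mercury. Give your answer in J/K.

ΔS = -2.51 J/K

Heat released by the substance: Q = −mL = −51.1 × 11.5 = −587.65 J.
At constant T, ΔS = Q_rev/T = −587.65 / 234.3 = -2.51 J/K.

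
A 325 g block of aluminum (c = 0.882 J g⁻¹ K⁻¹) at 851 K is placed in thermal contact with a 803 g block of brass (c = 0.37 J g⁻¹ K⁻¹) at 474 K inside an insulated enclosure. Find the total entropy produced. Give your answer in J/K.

ΔS_total = 24.7 J/K

Energy balance: T_f = (m₁c₁T₁ + m₂c₂T₂)/(m₁c₁ + m₂c₂) = 659.12 K.
ΔS₁ = m₁c₁ ln(T_f/T₁) = 286.65 × ln(659.12/851) = -73.24 J/K.
ΔS₂ = m₂c₂ ln(T_f/T₂) = 297.11 × ln(659.12/474) = 97.96 J/K.
ΔS_total = -73.24 + 97.96 = 24.7 J/K.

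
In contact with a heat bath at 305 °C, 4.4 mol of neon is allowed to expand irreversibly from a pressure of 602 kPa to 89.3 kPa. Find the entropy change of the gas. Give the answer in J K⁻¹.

Entropy is a state function, so ΔS_gas depends only on the end states.
For an isothermal ideal gas ΔS_gas = nR ln(P₁/P₂) = 4.4 × 8.314 × ln(602/89.3) = 69.8 J/K.

ΔS_gas = 69.8 J/K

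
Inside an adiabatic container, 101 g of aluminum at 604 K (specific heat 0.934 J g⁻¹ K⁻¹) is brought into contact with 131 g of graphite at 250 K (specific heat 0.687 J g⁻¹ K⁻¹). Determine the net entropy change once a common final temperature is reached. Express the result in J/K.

ΔS_total = 17.3 J/K

Energy balance: T_f = (m₁c₁T₁ + m₂c₂T₂)/(m₁c₁ + m₂c₂) = 431.16 K.
ΔS₁ = m₁c₁ ln(T_f/T₁) = 94.334 × ln(431.16/604) = -31.799 J/K.
ΔS₂ = m₂c₂ ln(T_f/T₂) = 89.997 × ln(431.16/250) = 49.051 J/K.
ΔS_total = -31.799 + 49.051 = 17.3 J/K.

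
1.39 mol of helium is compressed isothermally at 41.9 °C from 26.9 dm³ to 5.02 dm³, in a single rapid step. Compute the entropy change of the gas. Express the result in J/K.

Entropy is a state function, so ΔS_gas depends only on the end states.
For an isothermal ideal gas ΔS_gas = nR ln(V₂/V₁) = 1.39 × 8.314 × ln(5.02/26.9) = -19.4 J/K.

ΔS_gas = -19.4 J/K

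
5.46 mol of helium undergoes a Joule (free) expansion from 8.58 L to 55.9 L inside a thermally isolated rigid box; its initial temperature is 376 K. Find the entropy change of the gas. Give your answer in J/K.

ΔS_gas = 85.1 J/K

No heat is exchanged and no work is done, so the ideal-gas temperature stays constant.
Entropy is a state function; using a reversible isothermal path, ΔS_gas = nR ln(V₂/V₁) = 5.46 × 8.314 × ln(55.9/8.58) = 85.1 J/K.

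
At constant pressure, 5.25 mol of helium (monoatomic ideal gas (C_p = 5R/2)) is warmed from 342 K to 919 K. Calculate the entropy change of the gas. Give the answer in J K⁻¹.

At constant pressure, ΔS = nC_p ln(T₂/T₁) with C_p = 5R/2 = 20.79 J mol⁻¹ K⁻¹.
ΔS = 5.25 × 20.79 × ln(919/342) = 108 J/K.

ΔS = 108 J/K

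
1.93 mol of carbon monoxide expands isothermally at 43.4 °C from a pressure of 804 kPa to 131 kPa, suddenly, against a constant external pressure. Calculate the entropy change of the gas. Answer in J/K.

Entropy is a state function, so ΔS_gas depends only on the end states.
For an isothermal ideal gas ΔS_gas = nR ln(P₁/P₂) = 1.93 × 8.314 × ln(804/131) = 29.1 J/K.

ΔS_gas = 29.1 J/K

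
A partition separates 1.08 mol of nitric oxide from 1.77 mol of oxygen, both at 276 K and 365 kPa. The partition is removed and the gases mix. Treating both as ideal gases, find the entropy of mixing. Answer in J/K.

Mole fractions: x_A = 1.08/2.85 = 0.379, x_B = 0.621.
ΔS_mix = −R(n_A ln x_A + n_B ln x_B) = −8.314 × (1.08 ln 0.379 + 1.77 ln 0.621) = 15.7 J/K.

ΔS_mix = 15.7 J/K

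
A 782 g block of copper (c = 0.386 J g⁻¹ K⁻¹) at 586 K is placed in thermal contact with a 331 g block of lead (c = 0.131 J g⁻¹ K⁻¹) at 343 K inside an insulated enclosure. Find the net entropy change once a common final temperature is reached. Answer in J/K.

ΔS_total = 4.76 J/K

Energy balance: T_f = (m₁c₁T₁ + m₂c₂T₂)/(m₁c₁ + m₂c₂) = 555.48 K.
ΔS₁ = m₁c₁ ln(T_f/T₁) = 301.852 × ln(555.48/586) = -16.147 J/K.
ΔS₂ = m₂c₂ ln(T_f/T₂) = 43.361 × ln(555.48/343) = 20.904 J/K.
ΔS_total = -16.147 + 20.904 = 4.76 J/K.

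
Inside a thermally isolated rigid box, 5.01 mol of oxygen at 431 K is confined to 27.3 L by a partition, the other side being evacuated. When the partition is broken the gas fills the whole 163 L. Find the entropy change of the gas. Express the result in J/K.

ΔS_gas = 74.4 J/K

No heat is exchanged and no work is done, so the ideal-gas temperature stays constant.
Entropy is a state function; using a reversible isothermal path, ΔS_gas = nR ln(V₂/V₁) = 5.01 × 8.314 × ln(163/27.3) = 74.4 J/K.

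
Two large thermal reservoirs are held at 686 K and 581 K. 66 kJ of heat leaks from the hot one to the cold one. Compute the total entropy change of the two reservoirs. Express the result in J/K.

ΔS_total = 17.4 J/K

ΔS_hot = −Q/T_H = −66000/686 = -96.21 J/K and ΔS_cold = +Q/T_C = 66000/581 = 113.6 J/K.
ΔS_total = -96.21 + 113.6 = 17.4 J/K, positive as the second law requires.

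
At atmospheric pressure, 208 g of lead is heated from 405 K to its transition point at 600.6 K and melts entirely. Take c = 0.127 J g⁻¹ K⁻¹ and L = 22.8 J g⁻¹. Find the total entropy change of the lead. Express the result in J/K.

ΔS = 18.3 J/K

Warming step: ΔS₁ = m c ln(T_tr/T_i) = 208 × 0.127 × ln(600.6/405) = 10.41 J/K.
Phase change: ΔS₂ = +mL/T_tr = 208 × 22.8 / 600.6 = 7.896 J/K.
ΔS_total = (10.41) + (7.896) = 18.3 J/K.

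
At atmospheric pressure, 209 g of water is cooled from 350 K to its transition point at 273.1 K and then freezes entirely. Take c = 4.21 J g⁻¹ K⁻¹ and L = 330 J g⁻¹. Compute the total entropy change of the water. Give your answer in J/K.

Cooling step: ΔS₁ = m c ln(T_tr/T_i) = 209 × 4.21 × ln(273.1/350) = -218.3 J/K.
Phase change: ΔS₂ = −mL/T_tr = −209 × 330 / 273.1 = -252.5 J/K.
ΔS_total = (-218.3) + (-252.5) = -471 J/K.

ΔS = -471 J/K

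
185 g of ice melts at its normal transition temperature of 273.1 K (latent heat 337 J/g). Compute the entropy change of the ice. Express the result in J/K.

ΔS = 228 J/K

Heat absorbed by the substance: Q = mL = 185 × 337 = 62345 J.
At constant T, ΔS = Q_rev/T = 62345 / 273.1 = 228 J/K.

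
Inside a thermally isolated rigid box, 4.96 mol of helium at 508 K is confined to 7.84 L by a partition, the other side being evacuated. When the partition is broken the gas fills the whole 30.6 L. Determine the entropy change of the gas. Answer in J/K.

For an ideal gas in free expansion Q = 0 and W = 0, so T is unchanged.
Entropy is a state function; using a reversible isothermal path, ΔS_gas = nR ln(V₂/V₁) = 4.96 × 8.314 × ln(30.6/7.84) = 56.2 J/K.

ΔS_gas = 56.2 J/K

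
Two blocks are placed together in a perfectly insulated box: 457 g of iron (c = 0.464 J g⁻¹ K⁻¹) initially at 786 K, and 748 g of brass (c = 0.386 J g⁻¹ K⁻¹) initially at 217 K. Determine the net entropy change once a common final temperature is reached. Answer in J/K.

ΔS_total = 101 J/K

Energy balance: T_f = (m₁c₁T₁ + m₂c₂T₂)/(m₁c₁ + m₂c₂) = 457.94 K.
ΔS₁ = m₁c₁ ln(T_f/T₁) = 212.048 × ln(457.94/786) = -114.6 J/K.
ΔS₂ = m₂c₂ ln(T_f/T₂) = 288.728 × ln(457.94/217) = 215.6 J/K.
ΔS_total = -114.6 + 215.6 = 101 J/K.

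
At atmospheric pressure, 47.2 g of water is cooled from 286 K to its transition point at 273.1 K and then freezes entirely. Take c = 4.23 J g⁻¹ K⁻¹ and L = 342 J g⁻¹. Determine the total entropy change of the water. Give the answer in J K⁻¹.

ΔS = -68.3 J/K

Cooling step: ΔS₁ = m c ln(T_tr/T_i) = 47.2 × 4.23 × ln(273.1/286) = -9.215 J/K.
Phase change: ΔS₂ = −mL/T_tr = −47.2 × 342 / 273.1 = -59.11 J/K.
ΔS_total = (-9.215) + (-59.11) = -68.3 J/K.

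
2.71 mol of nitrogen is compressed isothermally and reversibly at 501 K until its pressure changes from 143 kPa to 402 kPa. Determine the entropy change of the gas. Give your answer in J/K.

ΔS_gas = -23.3 J/K

For an isothermal ideal gas ΔS_gas = nR ln(P₁/P₂) = 2.71 × 8.314 × ln(143/402) = -23.3 J/K.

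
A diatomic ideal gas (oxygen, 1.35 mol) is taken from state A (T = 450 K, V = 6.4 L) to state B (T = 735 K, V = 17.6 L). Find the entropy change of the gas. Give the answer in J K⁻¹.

Entropy is a state function: ΔS = nC_V ln(T₂/T₁) + nR ln(V₂/V₁), with C_V = 5R/2 = 20.79 J mol⁻¹ K⁻¹ for a diatomic ideal gas.
ΔS = 1.35 × [20.79 × ln(735/450) + 8.314 × ln(17.6/6.4)] = 25.1 J/K.

ΔS = 25.1 J/K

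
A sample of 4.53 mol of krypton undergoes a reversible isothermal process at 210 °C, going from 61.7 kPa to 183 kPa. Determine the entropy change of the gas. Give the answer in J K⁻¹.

ΔS_gas = -40.9 J/K

For an isothermal ideal gas ΔS_gas = nR ln(P₁/P₂) = 4.53 × 8.314 × ln(61.7/183) = -40.9 J/K.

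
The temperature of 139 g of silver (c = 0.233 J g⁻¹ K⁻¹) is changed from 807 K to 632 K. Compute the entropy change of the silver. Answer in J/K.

ΔS = -7.92 J/K

ΔS = ∫dQ_rev/T = m c ln(T₂/T₁) = 139 × 0.233 × ln(632/807) = -7.92 J/K.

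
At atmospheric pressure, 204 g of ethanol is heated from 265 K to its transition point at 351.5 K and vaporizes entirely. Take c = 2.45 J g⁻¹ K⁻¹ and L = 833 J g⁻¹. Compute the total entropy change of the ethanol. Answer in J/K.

Warming step: ΔS₁ = m c ln(T_tr/T_i) = 204 × 2.45 × ln(351.5/265) = 141.2 J/K.
Phase change: ΔS₂ = +mL/T_tr = 204 × 833 / 351.5 = 483.4 J/K.
ΔS_total = (141.2) + (483.4) = 625 J/K.

ΔS = 625 J/K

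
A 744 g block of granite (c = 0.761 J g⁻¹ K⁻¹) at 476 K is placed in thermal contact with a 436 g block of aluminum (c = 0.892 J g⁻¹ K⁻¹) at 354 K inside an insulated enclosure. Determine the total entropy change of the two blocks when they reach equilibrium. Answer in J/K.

Energy balance: T_f = (m₁c₁T₁ + m₂c₂T₂)/(m₁c₁ + m₂c₂) = 426.32 K.
ΔS₁ = m₁c₁ ln(T_f/T₁) = 566.184 × ln(426.32/476) = -62.41 J/K.
ΔS₂ = m₂c₂ ln(T_f/T₂) = 388.912 × ln(426.32/354) = 72.3 J/K.
ΔS_total = -62.41 + 72.3 = 9.89 J/K.

ΔS_total = 9.89 J/K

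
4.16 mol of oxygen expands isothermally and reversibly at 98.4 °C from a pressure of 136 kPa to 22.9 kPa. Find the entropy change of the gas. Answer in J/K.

ΔS_gas = 61.6 J/K

For an isothermal ideal gas ΔS_gas = nR ln(P₁/P₂) = 4.16 × 8.314 × ln(136/22.9) = 61.6 J/K.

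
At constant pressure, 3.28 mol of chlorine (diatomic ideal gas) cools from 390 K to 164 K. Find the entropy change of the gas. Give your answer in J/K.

At constant pressure, ΔS = nC_p ln(T₂/T₁) with C_p = 7R/2 = 29.1 J mol⁻¹ K⁻¹.
ΔS = 3.28 × 29.1 × ln(164/390) = -82.7 J/K.

ΔS = -82.7 J/K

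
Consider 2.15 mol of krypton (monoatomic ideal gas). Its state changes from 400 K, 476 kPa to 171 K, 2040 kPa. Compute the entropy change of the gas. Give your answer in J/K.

ΔS = nC_p ln(T₂/T₁) − nR ln(P₂/P₁), with C_p = 5R/2 = 20.79 J mol⁻¹ K⁻¹ for a monoatomic ideal gas.
ΔS = 2.15 × [20.79 × ln(171/400) − 8.314 × ln(2040/476)] = -64 J/K.

ΔS = -64 J/K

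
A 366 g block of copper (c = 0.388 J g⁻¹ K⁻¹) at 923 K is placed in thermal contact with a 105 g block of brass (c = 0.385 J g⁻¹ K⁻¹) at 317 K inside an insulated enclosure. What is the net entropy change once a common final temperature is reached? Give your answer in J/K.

Energy balance: T_f = (m₁c₁T₁ + m₂c₂T₂)/(m₁c₁ + m₂c₂) = 788.72 K.
ΔS₁ = m₁c₁ ln(T_f/T₁) = 142.008 × ln(788.72/923) = -22.33 J/K.
ΔS₂ = m₂c₂ ln(T_f/T₂) = 40.425 × ln(788.72/317) = 36.85 J/K.
ΔS_total = -22.33 + 36.85 = 14.5 J/K.

ΔS_total = 14.5 J/K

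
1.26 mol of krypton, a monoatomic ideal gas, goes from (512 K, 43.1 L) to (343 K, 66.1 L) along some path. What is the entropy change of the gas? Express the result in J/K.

Entropy is a state function: ΔS = nC_V ln(T₂/T₁) + nR ln(V₂/V₁), with C_V = 3R/2 = 12.47 J mol⁻¹ K⁻¹ for a monoatomic ideal gas.
ΔS = 1.26 × [12.47 × ln(343/512) + 8.314 × ln(66.1/43.1)] = -1.81 J/K.

ΔS = -1.81 J/K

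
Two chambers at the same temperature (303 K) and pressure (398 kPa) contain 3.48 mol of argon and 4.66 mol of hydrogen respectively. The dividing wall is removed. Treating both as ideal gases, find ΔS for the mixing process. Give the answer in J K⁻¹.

Mole fractions: x_A = 3.48/8.14 = 0.428, x_B = 0.572.
ΔS_mix = −R(n_A ln x_A + n_B ln x_B) = −8.314 × (3.48 ln 0.428 + 4.66 ln 0.572) = 46.2 J/K.

ΔS_mix = 46.2 J/K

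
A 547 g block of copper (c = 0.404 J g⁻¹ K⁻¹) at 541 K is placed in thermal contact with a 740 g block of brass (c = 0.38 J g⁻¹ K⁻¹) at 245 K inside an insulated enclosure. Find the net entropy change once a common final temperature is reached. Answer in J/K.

Energy balance: T_f = (m₁c₁T₁ + m₂c₂T₂)/(m₁c₁ + m₂c₂) = 375.25 K.
ΔS₁ = m₁c₁ ln(T_f/T₁) = 220.988 × ln(375.25/541) = -80.84 J/K.
ΔS₂ = m₂c₂ ln(T_f/T₂) = 281.2 × ln(375.25/245) = 119.89 J/K.
ΔS_total = -80.84 + 119.89 = 39 J/K.

ΔS_total = 39 J/K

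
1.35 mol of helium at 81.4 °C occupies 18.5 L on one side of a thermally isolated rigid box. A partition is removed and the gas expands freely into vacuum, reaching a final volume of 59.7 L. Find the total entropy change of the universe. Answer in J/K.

No heat is exchanged and no work is done, so the ideal-gas temperature stays constant.
Entropy is a state function; using a reversible isothermal path, ΔS_gas = nR ln(V₂/V₁) = 1.35 × 8.314 × ln(59.7/18.5) = 13.1 J/K.
The insulated surroundings exchange no heat, so ΔS_surr = 0 and ΔS_universe = ΔS_gas.

ΔS_universe = 13.1 J/K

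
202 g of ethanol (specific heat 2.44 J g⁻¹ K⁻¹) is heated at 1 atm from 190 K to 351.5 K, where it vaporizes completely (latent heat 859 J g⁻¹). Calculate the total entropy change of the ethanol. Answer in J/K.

ΔS = 797 J/K

Warming step: ΔS₁ = m c ln(T_tr/T_i) = 202 × 2.44 × ln(351.5/190) = 303.2 J/K.
Phase change: ΔS₂ = +mL/T_tr = 202 × 859 / 351.5 = 493.7 J/K.
ΔS_total = (303.2) + (493.7) = 797 J/K.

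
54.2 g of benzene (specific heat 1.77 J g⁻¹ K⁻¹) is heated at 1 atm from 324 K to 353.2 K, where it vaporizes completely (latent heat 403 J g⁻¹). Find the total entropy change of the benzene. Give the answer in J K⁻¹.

Warming step: ΔS₁ = m c ln(T_tr/T_i) = 54.2 × 1.77 × ln(353.2/324) = 8.278 J/K.
Phase change: ΔS₂ = +mL/T_tr = 54.2 × 403 / 353.2 = 61.84 J/K.
ΔS_total = (8.278) + (61.84) = 70.1 J/K.

ΔS = 70.1 J/K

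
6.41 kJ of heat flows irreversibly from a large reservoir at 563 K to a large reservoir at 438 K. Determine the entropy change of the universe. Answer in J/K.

ΔS_total = 3.25 J/K

ΔS_hot = −Q/T_H = −6410/563 = -11.385 J/K and ΔS_cold = +Q/T_C = 6410/438 = 14.635 J/K.
ΔS_total = -11.385 + 14.635 = 3.25 J/K, positive as the second law requires.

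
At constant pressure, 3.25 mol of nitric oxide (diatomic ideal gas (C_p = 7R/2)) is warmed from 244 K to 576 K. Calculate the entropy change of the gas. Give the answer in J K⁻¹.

ΔS = 81.2 J/K

At constant pressure, ΔS = nC_p ln(T₂/T₁) with C_p = 7R/2 = 29.1 J mol⁻¹ K⁻¹.
ΔS = 3.25 × 29.1 × ln(576/244) = 81.2 J/K.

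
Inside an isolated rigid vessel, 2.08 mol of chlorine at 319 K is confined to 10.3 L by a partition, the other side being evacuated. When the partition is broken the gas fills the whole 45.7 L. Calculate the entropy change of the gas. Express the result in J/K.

ΔS_gas = 25.8 J/K

No heat is exchanged and no work is done, so the ideal-gas temperature stays constant.
Entropy is a state function; using a reversible isothermal path, ΔS_gas = nR ln(V₂/V₁) = 2.08 × 8.314 × ln(45.7/10.3) = 25.8 J/K.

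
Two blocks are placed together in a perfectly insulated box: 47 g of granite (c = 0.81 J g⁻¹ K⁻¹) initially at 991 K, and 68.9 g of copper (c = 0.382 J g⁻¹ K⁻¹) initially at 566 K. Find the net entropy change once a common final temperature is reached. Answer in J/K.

Energy balance: T_f = (m₁c₁T₁ + m₂c₂T₂)/(m₁c₁ + m₂c₂) = 817.28 K.
ΔS₁ = m₁c₁ ln(T_f/T₁) = 38.07 × ln(817.28/991) = -7.337 J/K.
ΔS₂ = m₂c₂ ln(T_f/T₂) = 26.3198 × ln(817.28/566) = 9.67 J/K.
ΔS_total = -7.337 + 9.67 = 2.33 J/K.

ΔS_total = 2.33 J/K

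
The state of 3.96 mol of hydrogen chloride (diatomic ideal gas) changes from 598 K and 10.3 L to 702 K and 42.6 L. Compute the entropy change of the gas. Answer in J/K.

ΔS = 59.9 J/K

Entropy is a state function: ΔS = nC_V ln(T₂/T₁) + nR ln(V₂/V₁), with C_V = 5R/2 = 20.79 J mol⁻¹ K⁻¹ for a diatomic ideal gas.
ΔS = 3.96 × [20.79 × ln(702/598) + 8.314 × ln(42.6/10.3)] = 59.9 J/K.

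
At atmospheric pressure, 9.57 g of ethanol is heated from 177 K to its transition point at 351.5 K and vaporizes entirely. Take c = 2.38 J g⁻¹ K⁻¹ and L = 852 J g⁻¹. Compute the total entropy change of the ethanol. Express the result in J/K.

ΔS = 38.8 J/K

Warming step: ΔS₁ = m c ln(T_tr/T_i) = 9.57 × 2.38 × ln(351.5/177) = 15.63 J/K.
Phase change: ΔS₂ = +mL/T_tr = 9.57 × 852 / 351.5 = 23.2 J/K.
ΔS_total = (15.63) + (23.2) = 38.8 J/K.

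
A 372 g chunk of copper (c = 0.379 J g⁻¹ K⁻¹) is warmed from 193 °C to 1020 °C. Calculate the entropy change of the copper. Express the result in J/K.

ΔS = 144 J/K

In kelvin: T₁ = 466.15 K, T₂ = 1293.15 K. ΔS = ∫dQ_rev/T = m c ln(T₂/T₁) = 372 × 0.379 × ln(1293.15/466.15) = 144 J/K.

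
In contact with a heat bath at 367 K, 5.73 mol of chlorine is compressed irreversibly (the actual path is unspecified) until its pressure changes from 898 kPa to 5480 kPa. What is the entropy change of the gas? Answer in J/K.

ΔS_gas = -86.2 J/K

Entropy is a state function, so ΔS_gas depends only on the end states.
For an isothermal ideal gas ΔS_gas = nR ln(P₁/P₂) = 5.73 × 8.314 × ln(898/5480) = -86.2 J/K.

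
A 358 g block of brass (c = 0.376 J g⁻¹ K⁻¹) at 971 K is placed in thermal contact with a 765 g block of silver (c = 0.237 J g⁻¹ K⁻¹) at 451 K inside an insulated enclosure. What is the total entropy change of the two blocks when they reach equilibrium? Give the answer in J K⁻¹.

ΔS_total = 23 J/K

Energy balance: T_f = (m₁c₁T₁ + m₂c₂T₂)/(m₁c₁ + m₂c₂) = 672.57 K.
ΔS₁ = m₁c₁ ln(T_f/T₁) = 134.608 × ln(672.57/971) = -49.43 J/K.
ΔS₂ = m₂c₂ ln(T_f/T₂) = 181.305 × ln(672.57/451) = 72.46 J/K.
ΔS_total = -49.43 + 72.46 = 23 J/K.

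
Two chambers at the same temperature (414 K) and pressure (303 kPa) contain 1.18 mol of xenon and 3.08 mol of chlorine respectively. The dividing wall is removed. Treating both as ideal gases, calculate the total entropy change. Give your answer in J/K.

ΔS_mix = 20.9 J/K

Mole fractions: x_A = 1.18/4.26 = 0.277, x_B = 0.723.
ΔS_mix = −R(n_A ln x_A + n_B ln x_B) = −8.314 × (1.18 ln 0.277 + 3.08 ln 0.723) = 20.9 J/K.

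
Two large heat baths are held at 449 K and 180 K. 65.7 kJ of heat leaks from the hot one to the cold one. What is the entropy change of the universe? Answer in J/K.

ΔS_hot = −Q/T_H = −65700/449 = -146.3 J/K and ΔS_cold = +Q/T_C = 65700/180 = 365 J/K.
ΔS_total = -146.3 + 365 = 219 J/K, positive as the second law requires.

ΔS_total = 219 J/K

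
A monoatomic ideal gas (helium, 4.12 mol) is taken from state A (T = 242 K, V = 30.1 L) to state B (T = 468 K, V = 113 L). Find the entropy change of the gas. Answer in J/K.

Entropy is a state function: ΔS = nC_V ln(T₂/T₁) + nR ln(V₂/V₁), with C_V = 3R/2 = 12.47 J mol⁻¹ K⁻¹ for a monoatomic ideal gas.
ΔS = 4.12 × [12.47 × ln(468/242) + 8.314 × ln(113/30.1)] = 79.2 J/K.

ΔS = 79.2 J/K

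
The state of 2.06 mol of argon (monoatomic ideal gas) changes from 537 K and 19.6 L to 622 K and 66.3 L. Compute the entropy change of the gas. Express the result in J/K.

Entropy is a state function: ΔS = nC_V ln(T₂/T₁) + nR ln(V₂/V₁), with C_V = 3R/2 = 12.47 J mol⁻¹ K⁻¹ for a monoatomic ideal gas.
ΔS = 2.06 × [12.47 × ln(622/537) + 8.314 × ln(66.3/19.6)] = 24.6 J/K.

ΔS = 24.6 J/K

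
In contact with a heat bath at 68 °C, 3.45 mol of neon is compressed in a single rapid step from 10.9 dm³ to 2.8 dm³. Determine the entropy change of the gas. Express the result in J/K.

Entropy is a state function, so ΔS_gas depends only on the end states.
For an isothermal ideal gas ΔS_gas = nR ln(V₂/V₁) = 3.45 × 8.314 × ln(2.8/10.9) = -39 J/K.

ΔS_gas = -39 J/K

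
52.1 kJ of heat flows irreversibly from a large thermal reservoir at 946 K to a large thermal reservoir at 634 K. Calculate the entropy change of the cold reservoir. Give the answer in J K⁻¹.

The cold reservoir gains heat Q, so ΔS_cold = +Q/T_C = 52100/634 = 82.2 J/K.

ΔS_cold = 82.2 J/K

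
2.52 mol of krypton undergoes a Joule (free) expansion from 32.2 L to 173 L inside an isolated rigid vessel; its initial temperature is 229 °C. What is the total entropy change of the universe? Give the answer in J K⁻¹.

For an ideal gas in free expansion Q = 0 and W = 0, so T is unchanged.
Entropy is a state function; using a reversible isothermal path, ΔS_gas = nR ln(V₂/V₁) = 2.52 × 8.314 × ln(173/32.2) = 35.2 J/K.
The insulated surroundings exchange no heat, so ΔS_surr = 0 and ΔS_universe = ΔS_gas.

ΔS_universe = 35.2 J/K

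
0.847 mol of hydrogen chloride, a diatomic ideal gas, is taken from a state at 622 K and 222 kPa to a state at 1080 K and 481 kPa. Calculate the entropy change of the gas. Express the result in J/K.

ΔS = nC_p ln(T₂/T₁) − nR ln(P₂/P₁), with C_p = 7R/2 = 29.1 J mol⁻¹ K⁻¹ for a diatomic ideal gas.
ΔS = 0.847 × [29.1 × ln(1080/622) − 8.314 × ln(481/222)] = 8.15 J/K.

ΔS = 8.15 J/K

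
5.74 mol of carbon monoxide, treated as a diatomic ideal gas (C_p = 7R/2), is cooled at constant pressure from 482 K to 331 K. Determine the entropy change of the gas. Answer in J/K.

At constant pressure, ΔS = nC_p ln(T₂/T₁) with C_p = 7R/2 = 29.1 J mol⁻¹ K⁻¹.
ΔS = 5.74 × 29.1 × ln(331/482) = -62.8 J/K.

ΔS = -62.8 J/K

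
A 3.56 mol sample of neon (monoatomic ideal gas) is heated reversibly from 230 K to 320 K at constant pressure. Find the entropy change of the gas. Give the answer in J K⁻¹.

ΔS = 24.4 J/K

At constant pressure, ΔS = nC_p ln(T₂/T₁) with C_p = 5R/2 = 20.79 J mol⁻¹ K⁻¹.
ΔS = 3.56 × 20.79 × ln(320/230) = 24.4 J/K.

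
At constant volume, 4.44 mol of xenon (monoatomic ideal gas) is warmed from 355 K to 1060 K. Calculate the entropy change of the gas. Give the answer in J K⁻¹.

At constant volume, ΔS = nC_V ln(T₂/T₁) with C_V = 3R/2 = 12.47 J mol⁻¹ K⁻¹.
ΔS = 4.44 × 12.47 × ln(1060/355) = 60.6 J/K.

ΔS = 60.6 J/K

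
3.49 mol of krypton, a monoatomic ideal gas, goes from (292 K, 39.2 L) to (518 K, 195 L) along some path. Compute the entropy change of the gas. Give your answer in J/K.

ΔS = 71.5 J/K

Entropy is a state function: ΔS = nC_V ln(T₂/T₁) + nR ln(V₂/V₁), with C_V = 3R/2 = 12.47 J mol⁻¹ K⁻¹ for a monoatomic ideal gas.
ΔS = 3.49 × [12.47 × ln(518/292) + 8.314 × ln(195/39.2)] = 71.5 J/K.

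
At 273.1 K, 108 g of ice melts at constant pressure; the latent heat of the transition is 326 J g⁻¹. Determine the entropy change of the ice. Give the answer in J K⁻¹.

ΔS = 129 J/K

Heat absorbed by the substance: Q = mL = 108 × 326 = 35208 J.
At constant T, ΔS = Q_rev/T = 35208 / 273.1 = 129 J/K.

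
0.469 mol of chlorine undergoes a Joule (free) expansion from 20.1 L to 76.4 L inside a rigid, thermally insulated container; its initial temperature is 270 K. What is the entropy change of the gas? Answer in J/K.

ΔS_gas = 5.21 J/K

No heat is exchanged and no work is done, so the ideal-gas temperature stays constant.
Entropy is a state function; using a reversible isothermal path, ΔS_gas = nR ln(V₂/V₁) = 0.469 × 8.314 × ln(76.4/20.1) = 5.21 J/K.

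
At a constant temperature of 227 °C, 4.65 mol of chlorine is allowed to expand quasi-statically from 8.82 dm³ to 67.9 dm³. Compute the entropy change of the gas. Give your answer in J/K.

ΔS_gas = 78.9 J/K

For an isothermal ideal gas ΔS_gas = nR ln(V₂/V₁) = 4.65 × 8.314 × ln(67.9/8.82) = 78.9 J/K.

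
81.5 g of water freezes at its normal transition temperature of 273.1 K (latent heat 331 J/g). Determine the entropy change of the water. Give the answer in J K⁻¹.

Heat released by the substance: Q = −mL = −81.5 × 331 = −26976.5 J.
At constant T, ΔS = Q_rev/T = −26976.5 / 273.1 = -98.8 J/K.

ΔS = -98.8 J/K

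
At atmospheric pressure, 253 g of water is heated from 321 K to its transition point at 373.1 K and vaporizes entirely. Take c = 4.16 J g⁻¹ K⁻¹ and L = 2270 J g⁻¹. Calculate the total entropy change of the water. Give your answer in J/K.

ΔS = 1700 J/K

Warming step: ΔS₁ = m c ln(T_tr/T_i) = 253 × 4.16 × ln(373.1/321) = 158.3 J/K.
Phase change: ΔS₂ = +mL/T_tr = 253 × 2270 / 373.1 = 1539 J/K.
ΔS_total = (158.3) + (1539) = 1700 J/K.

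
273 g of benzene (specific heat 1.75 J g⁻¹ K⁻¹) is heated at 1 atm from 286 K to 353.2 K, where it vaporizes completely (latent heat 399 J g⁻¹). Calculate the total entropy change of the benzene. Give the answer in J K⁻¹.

Warming step: ΔS₁ = m c ln(T_tr/T_i) = 273 × 1.75 × ln(353.2/286) = 100.8 J/K.
Phase change: ΔS₂ = +mL/T_tr = 273 × 399 / 353.2 = 308.4 J/K.
ΔS_total = (100.8) + (308.4) = 409 J/K.

ΔS = 409 J/K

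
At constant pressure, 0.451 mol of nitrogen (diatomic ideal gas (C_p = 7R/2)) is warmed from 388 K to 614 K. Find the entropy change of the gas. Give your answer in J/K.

ΔS = 6.02 J/K

At constant pressure, ΔS = nC_p ln(T₂/T₁) with C_p = 7R/2 = 29.1 J mol⁻¹ K⁻¹.
ΔS = 0.451 × 29.1 × ln(614/388) = 6.02 J/K.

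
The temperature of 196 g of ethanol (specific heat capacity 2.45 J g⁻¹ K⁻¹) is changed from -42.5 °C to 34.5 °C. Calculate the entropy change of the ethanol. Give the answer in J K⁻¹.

ΔS = 138 J/K

In kelvin: T₁ = 230.65 K, T₂ = 307.65 K. ΔS = ∫dQ_rev/T = m c ln(T₂/T₁) = 196 × 2.45 × ln(307.65/230.65) = 138 J/K.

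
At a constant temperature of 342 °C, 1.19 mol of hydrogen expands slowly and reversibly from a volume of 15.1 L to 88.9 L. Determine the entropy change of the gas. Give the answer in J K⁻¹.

ΔS_gas = 17.5 J/K

For an isothermal ideal gas ΔS_gas = nR ln(V₂/V₁) = 1.19 × 8.314 × ln(88.9/15.1) = 17.5 J/K.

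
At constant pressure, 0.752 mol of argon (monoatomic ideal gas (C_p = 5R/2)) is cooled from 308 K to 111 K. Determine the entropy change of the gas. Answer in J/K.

At constant pressure, ΔS = nC_p ln(T₂/T₁) with C_p = 5R/2 = 20.79 J mol⁻¹ K⁻¹.
ΔS = 0.752 × 20.79 × ln(111/308) = -16 J/K.

ΔS = -16 J/K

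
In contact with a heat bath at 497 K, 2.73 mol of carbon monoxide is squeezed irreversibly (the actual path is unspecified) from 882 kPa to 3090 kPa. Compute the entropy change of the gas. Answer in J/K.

Entropy is a state function, so ΔS_gas depends only on the end states.
For an isothermal ideal gas ΔS_gas = nR ln(P₁/P₂) = 2.73 × 8.314 × ln(882/3090) = -28.5 J/K.

ΔS_gas = -28.5 J/K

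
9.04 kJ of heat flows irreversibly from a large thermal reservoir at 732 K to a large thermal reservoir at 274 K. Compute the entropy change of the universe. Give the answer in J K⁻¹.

ΔS_hot = −Q/T_H = −9040/732 = -12.35 J/K and ΔS_cold = +Q/T_C = 9040/274 = 32.99 J/K.
ΔS_total = -12.35 + 32.99 = 20.6 J/K, positive as the second law requires.

ΔS_total = 20.6 J/K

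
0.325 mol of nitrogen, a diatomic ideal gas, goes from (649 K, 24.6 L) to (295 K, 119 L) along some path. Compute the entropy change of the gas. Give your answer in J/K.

ΔS = -1.07 J/K

Entropy is a state function: ΔS = nC_V ln(T₂/T₁) + nR ln(V₂/V₁), with C_V = 5R/2 = 20.79 J mol⁻¹ K⁻¹ for a diatomic ideal gas.
ΔS = 0.325 × [20.79 × ln(295/649) + 8.314 × ln(119/24.6)] = -1.07 J/K.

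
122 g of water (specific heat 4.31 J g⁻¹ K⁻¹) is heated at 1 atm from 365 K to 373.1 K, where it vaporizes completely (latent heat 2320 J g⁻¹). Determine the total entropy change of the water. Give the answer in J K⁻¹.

ΔS = 770 J/K

Warming step: ΔS₁ = m c ln(T_tr/T_i) = 122 × 4.31 × ln(373.1/365) = 11.54 J/K.
Phase change: ΔS₂ = +mL/T_tr = 122 × 2320 / 373.1 = 758.6 J/K.
ΔS_total = (11.54) + (758.6) = 770 J/K.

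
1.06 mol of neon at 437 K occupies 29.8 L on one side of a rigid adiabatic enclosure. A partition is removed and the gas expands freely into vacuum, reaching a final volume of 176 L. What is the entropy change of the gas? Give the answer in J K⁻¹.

For an ideal gas in free expansion Q = 0 and W = 0, so T is unchanged.
Entropy is a state function; using a reversible isothermal path, ΔS_gas = nR ln(V₂/V₁) = 1.06 × 8.314 × ln(176/29.8) = 15.7 J/K.

ΔS_gas = 15.7 J/K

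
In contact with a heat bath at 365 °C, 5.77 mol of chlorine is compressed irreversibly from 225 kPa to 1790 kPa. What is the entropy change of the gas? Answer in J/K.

ΔS_gas = -99.5 J/K

Entropy is a state function, so ΔS_gas depends only on the end states.
For an isothermal ideal gas ΔS_gas = nR ln(P₁/P₂) = 5.77 × 8.314 × ln(225/1790) = -99.5 J/K.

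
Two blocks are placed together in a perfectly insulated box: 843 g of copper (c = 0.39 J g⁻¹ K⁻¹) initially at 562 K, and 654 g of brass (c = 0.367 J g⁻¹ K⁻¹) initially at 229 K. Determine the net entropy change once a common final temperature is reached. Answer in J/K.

Energy balance: T_f = (m₁c₁T₁ + m₂c₂T₂)/(m₁c₁ + m₂c₂) = 421.48 K.
ΔS₁ = m₁c₁ ln(T_f/T₁) = 328.77 × ln(421.48/562) = -94.6 J/K.
ΔS₂ = m₂c₂ ln(T_f/T₂) = 240.018 × ln(421.48/229) = 146.4 J/K.
ΔS_total = -94.6 + 146.4 = 51.8 J/K.

ΔS_total = 51.8 J/K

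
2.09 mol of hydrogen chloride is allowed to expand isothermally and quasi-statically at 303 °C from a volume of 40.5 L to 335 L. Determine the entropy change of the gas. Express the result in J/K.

For an isothermal ideal gas ΔS_gas = nR ln(V₂/V₁) = 2.09 × 8.314 × ln(335/40.5) = 36.7 J/K.

ΔS_gas = 36.7 J/K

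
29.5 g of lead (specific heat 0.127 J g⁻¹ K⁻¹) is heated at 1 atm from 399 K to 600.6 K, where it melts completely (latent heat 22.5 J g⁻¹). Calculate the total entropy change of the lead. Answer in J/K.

Warming step: ΔS₁ = m c ln(T_tr/T_i) = 29.5 × 0.127 × ln(600.6/399) = 1.532 J/K.
Phase change: ΔS₂ = +mL/T_tr = 29.5 × 22.5 / 600.6 = 1.105 J/K.
ΔS_total = (1.532) + (1.105) = 2.64 J/K.

ΔS = 2.64 J/K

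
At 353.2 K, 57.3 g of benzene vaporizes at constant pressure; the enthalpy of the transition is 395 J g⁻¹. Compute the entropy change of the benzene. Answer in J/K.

ΔS = 64.1 J/K

Heat absorbed by the substance: Q = mL = 57.3 × 395 = 22633.5 J.
At constant T, ΔS = Q_rev/T = 22633.5 / 353.2 = 64.1 J/K.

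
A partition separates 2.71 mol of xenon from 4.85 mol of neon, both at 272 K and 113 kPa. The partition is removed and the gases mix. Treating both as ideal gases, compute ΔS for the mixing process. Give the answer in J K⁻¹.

ΔS_mix = 41 J/K

Mole fractions: x_A = 2.71/7.56 = 0.358, x_B = 0.642.
ΔS_mix = −R(n_A ln x_A + n_B ln x_B) = −8.314 × (2.71 ln 0.358 + 4.85 ln 0.642) = 41 J/K.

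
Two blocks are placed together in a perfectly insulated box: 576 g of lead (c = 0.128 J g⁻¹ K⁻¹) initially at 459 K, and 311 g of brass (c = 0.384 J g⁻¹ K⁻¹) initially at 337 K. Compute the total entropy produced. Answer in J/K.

Energy balance: T_f = (m₁c₁T₁ + m₂c₂T₂)/(m₁c₁ + m₂c₂) = 383.57 K.
ΔS₁ = m₁c₁ ln(T_f/T₁) = 73.728 × ln(383.57/459) = -13.24 J/K.
ΔS₂ = m₂c₂ ln(T_f/T₂) = 119.424 × ln(383.57/337) = 15.46 J/K.
ΔS_total = -13.24 + 15.46 = 2.22 J/K.

ΔS_total = 2.22 J/K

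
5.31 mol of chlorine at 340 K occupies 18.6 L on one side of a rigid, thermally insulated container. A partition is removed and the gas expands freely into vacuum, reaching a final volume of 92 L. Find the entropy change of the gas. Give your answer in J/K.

For an ideal gas in free expansion Q = 0 and W = 0, so T is unchanged.
Entropy is a state function; using a reversible isothermal path, ΔS_gas = nR ln(V₂/V₁) = 5.31 × 8.314 × ln(92/18.6) = 70.6 J/K.

ΔS_gas = 70.6 J/K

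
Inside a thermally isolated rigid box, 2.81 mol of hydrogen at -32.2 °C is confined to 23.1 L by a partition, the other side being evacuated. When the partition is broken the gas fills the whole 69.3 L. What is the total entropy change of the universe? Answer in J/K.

No heat is exchanged and no work is done, so the ideal-gas temperature stays constant.
Entropy is a state function; using a reversible isothermal path, ΔS_gas = nR ln(V₂/V₁) = 2.81 × 8.314 × ln(69.3/23.1) = 25.7 J/K.
The insulated surroundings exchange no heat, so ΔS_surr = 0 and ΔS_universe = ΔS_gas.

ΔS_universe = 25.7 J/K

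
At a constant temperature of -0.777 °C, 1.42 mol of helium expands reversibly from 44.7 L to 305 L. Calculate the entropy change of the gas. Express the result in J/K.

For an isothermal ideal gas ΔS_gas = nR ln(V₂/V₁) = 1.42 × 8.314 × ln(305/44.7) = 22.7 J/K.

ΔS_gas = 22.7 J/K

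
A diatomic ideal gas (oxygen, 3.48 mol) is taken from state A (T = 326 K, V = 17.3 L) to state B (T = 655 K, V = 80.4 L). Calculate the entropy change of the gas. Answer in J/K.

ΔS = 94.9 J/K

Entropy is a state function: ΔS = nC_V ln(T₂/T₁) + nR ln(V₂/V₁), with C_V = 5R/2 = 20.79 J mol⁻¹ K⁻¹ for a diatomic ideal gas.
ΔS = 3.48 × [20.79 × ln(655/326) + 8.314 × ln(80.4/17.3)] = 94.9 J/K.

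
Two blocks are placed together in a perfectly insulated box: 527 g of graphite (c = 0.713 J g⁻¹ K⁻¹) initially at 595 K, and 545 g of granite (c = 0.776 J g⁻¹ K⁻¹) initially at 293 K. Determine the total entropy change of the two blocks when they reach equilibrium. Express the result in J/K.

Energy balance: T_f = (m₁c₁T₁ + m₂c₂T₂)/(m₁c₁ + m₂c₂) = 435.08 K.
ΔS₁ = m₁c₁ ln(T_f/T₁) = 375.751 × ln(435.08/595) = -117.6 J/K.
ΔS₂ = m₂c₂ ln(T_f/T₂) = 422.92 × ln(435.08/293) = 167.2 J/K.
ΔS_total = -117.6 + 167.2 = 49.6 J/K.

ΔS_total = 49.6 J/K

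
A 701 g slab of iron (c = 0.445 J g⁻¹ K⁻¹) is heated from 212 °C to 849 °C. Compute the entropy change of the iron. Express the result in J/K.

ΔS = 262 J/K

In kelvin: T₁ = 485.15 K, T₂ = 1122.15 K. ΔS = ∫dQ_rev/T = m c ln(T₂/T₁) = 701 × 0.445 × ln(1122.15/485.15) = 262 J/K.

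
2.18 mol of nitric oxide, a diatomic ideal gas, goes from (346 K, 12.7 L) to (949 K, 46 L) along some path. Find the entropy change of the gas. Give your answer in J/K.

ΔS = 69 J/K

Entropy is a state function: ΔS = nC_V ln(T₂/T₁) + nR ln(V₂/V₁), with C_V = 5R/2 = 20.79 J mol⁻¹ K⁻¹ for a diatomic ideal gas.
ΔS = 2.18 × [20.79 × ln(949/346) + 8.314 × ln(46/12.7)] = 69 J/K.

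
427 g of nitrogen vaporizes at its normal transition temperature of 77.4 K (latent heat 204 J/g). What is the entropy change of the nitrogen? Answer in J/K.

ΔS = 1130 J/K

Heat absorbed by the substance: Q = mL = 427 × 204 = 87108 J.
At constant T, ΔS = Q_rev/T = 87108 / 77.4 = 1130 J/K.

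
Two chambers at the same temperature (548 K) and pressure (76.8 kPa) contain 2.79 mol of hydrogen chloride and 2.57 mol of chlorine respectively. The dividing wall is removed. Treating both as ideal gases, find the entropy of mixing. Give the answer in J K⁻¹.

ΔS_mix = 30.9 J/K

Mole fractions: x_A = 2.79/5.36 = 0.521, x_B = 0.479.
ΔS_mix = −R(n_A ln x_A + n_B ln x_B) = −8.314 × (2.79 ln 0.521 + 2.57 ln 0.479) = 30.9 J/K.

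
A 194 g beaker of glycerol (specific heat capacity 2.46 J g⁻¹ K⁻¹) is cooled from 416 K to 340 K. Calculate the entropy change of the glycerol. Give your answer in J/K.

ΔS = -96.3 J/K

ΔS = ∫dQ_rev/T = m c ln(T₂/T₁) = 194 × 2.46 × ln(340/416) = -96.3 J/K.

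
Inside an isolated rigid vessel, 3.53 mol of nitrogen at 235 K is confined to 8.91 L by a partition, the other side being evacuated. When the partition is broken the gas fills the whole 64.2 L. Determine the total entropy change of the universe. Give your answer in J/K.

For an ideal gas in free expansion Q = 0 and W = 0, so T is unchanged.
Entropy is a state function; using a reversible isothermal path, ΔS_gas = nR ln(V₂/V₁) = 3.53 × 8.314 × ln(64.2/8.91) = 58 J/K.
The insulated surroundings exchange no heat, so ΔS_surr = 0 and ΔS_universe = ΔS_gas.

ΔS_universe = 58 J/K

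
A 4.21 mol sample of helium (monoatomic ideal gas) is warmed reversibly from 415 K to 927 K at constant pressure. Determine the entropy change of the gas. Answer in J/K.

ΔS = 70.3 J/K

At constant pressure, ΔS = nC_p ln(T₂/T₁) with C_p = 5R/2 = 20.79 J mol⁻¹ K⁻¹.
ΔS = 4.21 × 20.79 × ln(927/415) = 70.3 J/K.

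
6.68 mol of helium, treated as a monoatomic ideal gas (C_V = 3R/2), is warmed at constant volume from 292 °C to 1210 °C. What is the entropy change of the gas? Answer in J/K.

In kelvin: T₁ = 565.15 K, T₂ = 1483.15 K. At constant volume, ΔS = nC_V ln(T₂/T₁) with C_V = 3R/2 = 12.47 J mol⁻¹ K⁻¹.
ΔS = 6.68 × 12.47 × ln(1483.15/565.15) = 80.4 J/K.

ΔS = 80.4 J/K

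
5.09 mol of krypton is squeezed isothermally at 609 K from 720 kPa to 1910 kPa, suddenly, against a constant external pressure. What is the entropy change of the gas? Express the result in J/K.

Entropy is a state function, so ΔS_gas depends only on the end states.
For an isothermal ideal gas ΔS_gas = nR ln(P₁/P₂) = 5.09 × 8.314 × ln(720/1910) = -41.3 J/K.

ΔS_gas = -41.3 J/K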